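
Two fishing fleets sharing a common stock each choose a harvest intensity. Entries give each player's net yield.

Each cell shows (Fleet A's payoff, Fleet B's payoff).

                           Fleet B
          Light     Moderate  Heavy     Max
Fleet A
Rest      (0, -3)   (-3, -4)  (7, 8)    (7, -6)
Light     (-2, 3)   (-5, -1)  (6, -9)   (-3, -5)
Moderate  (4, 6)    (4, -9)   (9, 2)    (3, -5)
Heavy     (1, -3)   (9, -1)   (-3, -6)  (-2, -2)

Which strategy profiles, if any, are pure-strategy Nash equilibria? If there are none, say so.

(Moderate, Light); (Heavy, Moderate)

For each player, find the best response to each opponent profile; mutual best responses are the pure NE.
Fleet A against Light: payoffs 0, -2, 4, 1 → best response Moderate.
Fleet A against Moderate: payoffs -3, -5, 4, 9 → best response Heavy.
Fleet A against Heavy: payoffs 7, 6, 9, -3 → best response Moderate.
Fleet A against Max: payoffs 7, -3, 3, -2 → best response Rest.
Fleet B against Rest: payoffs -3, -4, 8, -6 → best response Heavy.
Fleet B against Light: payoffs 3, -1, -9, -5 → best response Light.
Fleet B against Moderate: payoffs 6, -9, 2, -5 → best response Light.
Fleet B against Heavy: payoffs -3, -1, -6, -2 → best response Moderate.
Mutual best responses: (Moderate, Light); (Heavy, Moderate).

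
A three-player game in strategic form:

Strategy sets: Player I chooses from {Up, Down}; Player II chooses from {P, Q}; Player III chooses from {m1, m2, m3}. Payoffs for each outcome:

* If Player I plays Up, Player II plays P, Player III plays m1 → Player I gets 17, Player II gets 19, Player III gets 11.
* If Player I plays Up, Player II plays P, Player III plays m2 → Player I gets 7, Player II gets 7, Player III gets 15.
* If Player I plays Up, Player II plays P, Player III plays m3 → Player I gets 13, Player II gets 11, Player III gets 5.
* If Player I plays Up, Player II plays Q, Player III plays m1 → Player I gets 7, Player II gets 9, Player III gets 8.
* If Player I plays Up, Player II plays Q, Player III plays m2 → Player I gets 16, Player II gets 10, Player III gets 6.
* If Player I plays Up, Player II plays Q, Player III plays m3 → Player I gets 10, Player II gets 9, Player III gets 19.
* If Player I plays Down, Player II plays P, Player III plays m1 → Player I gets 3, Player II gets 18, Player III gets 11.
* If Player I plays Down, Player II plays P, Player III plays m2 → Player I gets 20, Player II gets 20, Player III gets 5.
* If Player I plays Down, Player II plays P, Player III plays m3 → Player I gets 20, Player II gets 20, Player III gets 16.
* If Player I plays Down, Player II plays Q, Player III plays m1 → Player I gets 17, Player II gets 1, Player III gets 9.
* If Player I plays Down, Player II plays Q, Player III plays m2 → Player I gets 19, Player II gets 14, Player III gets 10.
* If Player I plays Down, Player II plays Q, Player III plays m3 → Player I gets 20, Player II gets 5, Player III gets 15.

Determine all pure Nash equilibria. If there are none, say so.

Mark each player's best response to every combination of opponents' strategies; a profile where every player is best-responding is a pure Nash equilibrium.
Player I against (P, m1): payoffs 17, 3 → best response Up.
Player I against (P, m2): payoffs 7, 20 → best response Down.
Player I against (P, m3): payoffs 13, 20 → best response Down.
Player I against (Q, m1): payoffs 7, 17 → best response Down.
Player I against (Q, m2): payoffs 16, 19 → best response Down.
Player I against (Q, m3): payoffs 10, 20 → best response Down.
Player II against (Up, m1): payoffs 19, 9 → best response P.
Player II against (Up, m2): payoffs 7, 10 → best response Q.
Player II against (Up, m3): payoffs 11, 9 → best response P.
Player II against (Down, m1): payoffs 18, 1 → best response P.
Player II against (Down, m2): payoffs 20, 14 → best response P.
Player II against (Down, m3): payoffs 20, 5 → best response P.
Player III against (Up, P): payoffs 11, 15, 5 → best response m2.
Player III against (Up, Q): payoffs 8, 6, 19 → best response m3.
Player III against (Down, P): payoffs 11, 5, 16 → best response m3.
Player III against (Down, Q): payoffs 9, 10, 15 → best response m3.
Mutual best responses: (Down, P, m3).

(Down, P, m3)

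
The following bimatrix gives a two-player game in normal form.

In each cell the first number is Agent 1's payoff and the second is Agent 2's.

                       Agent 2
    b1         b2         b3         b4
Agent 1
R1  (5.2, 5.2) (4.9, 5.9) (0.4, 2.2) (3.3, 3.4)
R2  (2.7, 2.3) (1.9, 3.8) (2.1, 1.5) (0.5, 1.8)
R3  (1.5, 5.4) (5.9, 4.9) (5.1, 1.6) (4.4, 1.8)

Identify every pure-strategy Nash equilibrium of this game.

No pure-strategy Nash equilibrium.

Agent 1 against b1: payoffs 5.2, 2.7, 1.5 → best response R1.
Agent 1 against b2: payoffs 4.9, 1.9, 5.9 → best response R3.
Agent 1 against b3: payoffs 0.4, 2.1, 5.1 → best response R3.
Agent 1 against b4: payoffs 3.3, 0.5, 4.4 → best response R3.
Agent 2 against R1: payoffs 5.2, 5.9, 2.2, 3.4 → best response b2.
Agent 2 against R2: payoffs 2.3, 3.8, 1.5, 1.8 → best response b2.
Agent 2 against R3: payoffs 5.4, 4.9, 1.6, 1.8 → best response b1.
No profile is a mutual best response for all players.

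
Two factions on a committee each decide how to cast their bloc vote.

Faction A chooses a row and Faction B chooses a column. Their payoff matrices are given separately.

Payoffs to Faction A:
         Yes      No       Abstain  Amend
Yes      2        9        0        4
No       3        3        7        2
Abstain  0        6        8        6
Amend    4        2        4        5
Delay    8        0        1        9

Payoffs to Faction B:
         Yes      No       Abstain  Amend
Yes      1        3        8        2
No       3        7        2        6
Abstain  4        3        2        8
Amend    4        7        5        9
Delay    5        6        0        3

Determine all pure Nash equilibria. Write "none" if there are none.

For each strategy profile, look for a profitable unilateral deviation.
(Yes, Yes): Faction A can switch to No (2 → 3). Not NE.
(Yes, No): Faction B can switch to Abstain (3 → 8). Not NE.
(Yes, Abstain): Faction A can switch to No (0 → 7). Not NE.
(Yes, Amend): Faction A can switch to Abstain (4 → 6). Not NE.
(No, Yes): Faction A can switch to Amend (3 → 4). Not NE.
(No, No): Faction A can switch to Yes (3 → 9). Not NE.
(The remaining 14 profiles each have a profitable deviation by the same check.)

There is no pure-strategy Nash equilibrium.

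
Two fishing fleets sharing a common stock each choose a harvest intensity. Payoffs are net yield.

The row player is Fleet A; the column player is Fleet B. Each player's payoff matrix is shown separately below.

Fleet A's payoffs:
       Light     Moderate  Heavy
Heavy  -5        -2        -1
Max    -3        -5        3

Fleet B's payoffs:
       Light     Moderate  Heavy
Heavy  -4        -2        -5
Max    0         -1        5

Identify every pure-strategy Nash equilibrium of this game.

Check each profile: it is a Nash equilibrium iff no player can strictly gain by switching unilaterally.
(Heavy, Light): Fleet A can switch to Max (-5 → -3). Not NE.
(Heavy, Moderate): Fleet A gets -2, best alternative -5; Fleet B gets -2, best alternative -4. No profitable deviation — NE.
(Heavy, Heavy): Fleet A can switch to Max (-1 → 3). Not NE.
(Max, Light): Fleet B can switch to Heavy (0 → 5). Not NE.
(Max, Moderate): Fleet A can switch to Heavy (-5 → -2). Not NE.
(Max, Heavy): Fleet A gets 3, best alternative -1; Fleet B gets 5, best alternative 0. No profitable deviation — NE.

Pure-strategy Nash equilibria: (Heavy, Moderate); (Max, Heavy)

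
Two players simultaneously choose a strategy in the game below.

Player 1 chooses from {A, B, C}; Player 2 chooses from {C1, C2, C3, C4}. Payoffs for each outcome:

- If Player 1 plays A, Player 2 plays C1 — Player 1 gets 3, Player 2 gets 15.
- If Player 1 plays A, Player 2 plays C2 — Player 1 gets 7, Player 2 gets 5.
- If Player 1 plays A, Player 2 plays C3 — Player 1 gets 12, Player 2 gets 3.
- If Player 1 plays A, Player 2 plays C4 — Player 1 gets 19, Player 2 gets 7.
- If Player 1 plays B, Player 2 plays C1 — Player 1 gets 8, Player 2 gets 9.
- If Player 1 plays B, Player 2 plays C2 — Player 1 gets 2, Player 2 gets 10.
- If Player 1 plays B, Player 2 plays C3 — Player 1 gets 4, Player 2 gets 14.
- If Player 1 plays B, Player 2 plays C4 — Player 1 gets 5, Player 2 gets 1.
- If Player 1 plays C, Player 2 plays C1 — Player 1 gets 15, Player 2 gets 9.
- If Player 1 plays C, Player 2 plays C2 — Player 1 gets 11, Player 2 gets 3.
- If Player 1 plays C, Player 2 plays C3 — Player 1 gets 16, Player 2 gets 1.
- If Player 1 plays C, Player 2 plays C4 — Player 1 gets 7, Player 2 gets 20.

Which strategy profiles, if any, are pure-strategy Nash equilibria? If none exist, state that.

(A, C1): Player 1 can switch to B (3 → 8). Not NE.
(A, C2): Player 1 can switch to C (7 → 11). Not NE.
(A, C3): Player 1 can switch to C (12 → 16). Not NE.
(A, C4): Player 2 can switch to C1 (7 → 15). Not NE.
(B, C1): Player 1 can switch to C (8 → 15). Not NE.
(B, C2): Player 1 can switch to A (2 → 7). Not NE.
(The remaining 6 profiles each have a profitable deviation by the same check.)

This game has no pure Nash equilibrium.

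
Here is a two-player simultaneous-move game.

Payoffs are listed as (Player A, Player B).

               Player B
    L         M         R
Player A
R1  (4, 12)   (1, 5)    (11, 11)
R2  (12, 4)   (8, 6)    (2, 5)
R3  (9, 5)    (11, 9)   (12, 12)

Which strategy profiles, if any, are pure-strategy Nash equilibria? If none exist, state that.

Player A against L: payoffs 4, 12, 9 → best response R2.
Player A against M: payoffs 1, 8, 11 → best response R3.
Player A against R: payoffs 11, 2, 12 → best response R3.
Player B against R1: payoffs 12, 5, 11 → best response L.
Player B against R2: payoffs 4, 6, 5 → best response M.
Player B against R3: payoffs 5, 9, 12 → best response R.
Mutual best responses: (R3, R).

(R3, R)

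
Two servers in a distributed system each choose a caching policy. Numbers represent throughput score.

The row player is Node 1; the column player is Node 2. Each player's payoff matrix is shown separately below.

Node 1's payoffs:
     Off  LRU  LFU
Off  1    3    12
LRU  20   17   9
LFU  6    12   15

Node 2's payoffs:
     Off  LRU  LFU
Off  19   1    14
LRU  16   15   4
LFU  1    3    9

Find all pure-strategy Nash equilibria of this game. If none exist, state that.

Pure-strategy Nash equilibria: (LRU, Off); (LFU, LFU)

(Off, Off): Node 1 can switch to LRU (1 → 20). Not NE.
(Off, LRU): Node 1 can switch to LRU (3 → 17). Not NE.
(Off, LFU): Node 1 can switch to LFU (12 → 15). Not NE.
(LRU, Off): Node 1 gets 20, best alternative 6; Node 2 gets 16, best alternative 15. No profitable deviation — NE.
(LRU, LRU): Node 2 can switch to Off (15 → 16). Not NE.
(LRU, LFU): Node 1 can switch to Off (9 → 12). Not NE.
(LFU, Off): Node 1 can switch to LRU (6 → 20). Not NE.
(LFU, LRU): Node 1 can switch to LRU (12 → 17). Not NE.
(LFU, LFU): Node 1 gets 15, best alternative 12; Node 2 gets 9, best alternative 3. No profitable deviation — NE.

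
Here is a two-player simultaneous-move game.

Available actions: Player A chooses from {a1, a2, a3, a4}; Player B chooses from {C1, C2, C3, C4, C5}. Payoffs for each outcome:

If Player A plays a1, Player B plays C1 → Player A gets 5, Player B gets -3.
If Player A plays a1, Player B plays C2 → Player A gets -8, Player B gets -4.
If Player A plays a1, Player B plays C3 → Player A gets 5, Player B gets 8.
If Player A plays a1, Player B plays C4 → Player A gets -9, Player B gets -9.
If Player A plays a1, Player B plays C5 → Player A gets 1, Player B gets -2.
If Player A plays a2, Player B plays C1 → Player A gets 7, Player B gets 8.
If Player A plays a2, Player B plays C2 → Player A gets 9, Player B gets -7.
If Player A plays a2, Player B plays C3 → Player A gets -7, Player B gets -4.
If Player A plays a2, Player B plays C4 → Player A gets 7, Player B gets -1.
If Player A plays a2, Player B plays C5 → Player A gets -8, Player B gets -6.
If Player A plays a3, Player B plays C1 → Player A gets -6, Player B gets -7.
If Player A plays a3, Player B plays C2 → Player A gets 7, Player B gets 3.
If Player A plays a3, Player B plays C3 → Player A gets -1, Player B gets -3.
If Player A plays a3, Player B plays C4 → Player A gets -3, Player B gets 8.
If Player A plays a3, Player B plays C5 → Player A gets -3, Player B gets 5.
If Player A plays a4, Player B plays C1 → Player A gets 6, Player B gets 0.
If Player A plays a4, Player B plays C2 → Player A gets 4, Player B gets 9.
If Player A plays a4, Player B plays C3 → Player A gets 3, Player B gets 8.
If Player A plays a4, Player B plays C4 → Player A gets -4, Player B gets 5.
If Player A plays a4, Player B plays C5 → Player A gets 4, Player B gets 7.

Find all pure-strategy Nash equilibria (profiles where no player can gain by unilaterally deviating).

Pure-strategy Nash equilibria: (a1, C3) and (a2, C1)

For each player, find the best response to each opponent profile; mutual best responses are the pure NE.
Player A against C1: payoffs 5, 7, -6, 6 → best response a2.
Player A against C2: payoffs -8, 9, 7, 4 → best response a2.
Player A against C3: payoffs 5, -7, -1, 3 → best response a1.
Player A against C4: payoffs -9, 7, -3, -4 → best response a2.
Player A against C5: payoffs 1, -8, -3, 4 → best response a4.
Player B against a1: payoffs -3, -4, 8, -9, -2 → best response C3.
Player B against a2: payoffs 8, -7, -4, -1, -6 → best response C1.
Player B against a3: payoffs -7, 3, -3, 8, 5 → best response C4.
Player B against a4: payoffs 0, 9, 8, 5, 7 → best response C2.
Mutual best responses: (a1, C3); (a2, C1).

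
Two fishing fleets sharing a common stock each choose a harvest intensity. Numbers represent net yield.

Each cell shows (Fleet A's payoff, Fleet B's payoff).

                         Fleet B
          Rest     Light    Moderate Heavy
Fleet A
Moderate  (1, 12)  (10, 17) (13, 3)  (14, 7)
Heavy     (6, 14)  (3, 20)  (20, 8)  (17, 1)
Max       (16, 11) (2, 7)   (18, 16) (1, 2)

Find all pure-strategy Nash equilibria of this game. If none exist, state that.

Pure NE: (Moderate, Light)

Mark each player's best response to every combination of opponents' strategies; a profile where every player is best-responding is a pure Nash equilibrium.
Fleet A against Rest: payoffs 1, 6, 16 → best response Max.
Fleet A against Light: payoffs 10, 3, 2 → best response Moderate.
Fleet A against Moderate: payoffs 13, 20, 18 → best response Heavy.
Fleet A against Heavy: payoffs 14, 17, 1 → best response Heavy.
Fleet B against Moderate: payoffs 12, 17, 3, 7 → best response Light.
Fleet B against Heavy: payoffs 14, 20, 8, 1 → best response Light.
Fleet B against Max: payoffs 11, 7, 16, 2 → best response Moderate.
Mutual best responses: (Moderate, Light).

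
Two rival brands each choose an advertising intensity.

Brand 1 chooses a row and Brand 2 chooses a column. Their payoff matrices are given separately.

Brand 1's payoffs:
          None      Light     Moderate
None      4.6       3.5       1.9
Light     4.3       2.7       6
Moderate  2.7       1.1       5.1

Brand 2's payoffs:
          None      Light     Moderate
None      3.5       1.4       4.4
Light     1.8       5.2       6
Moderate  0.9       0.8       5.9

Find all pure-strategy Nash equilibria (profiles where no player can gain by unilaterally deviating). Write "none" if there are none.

For each player, find the best response to each opponent profile; mutual best responses are the pure NE.
Brand 1 against None: payoffs 4.6, 4.3, 2.7 → best response None.
Brand 1 against Light: payoffs 3.5, 2.7, 1.1 → best response None.
Brand 1 against Moderate: payoffs 1.9, 6, 5.1 → best response Light.
Brand 2 against None: payoffs 3.5, 1.4, 4.4 → best response Moderate.
Brand 2 against Light: payoffs 1.8, 5.2, 6 → best response Moderate.
Brand 2 against Moderate: payoffs 0.9, 0.8, 5.9 → best response Moderate.
Mutual best responses: (Light, Moderate).

The unique pure-strategy Nash equilibrium is (Light, Moderate).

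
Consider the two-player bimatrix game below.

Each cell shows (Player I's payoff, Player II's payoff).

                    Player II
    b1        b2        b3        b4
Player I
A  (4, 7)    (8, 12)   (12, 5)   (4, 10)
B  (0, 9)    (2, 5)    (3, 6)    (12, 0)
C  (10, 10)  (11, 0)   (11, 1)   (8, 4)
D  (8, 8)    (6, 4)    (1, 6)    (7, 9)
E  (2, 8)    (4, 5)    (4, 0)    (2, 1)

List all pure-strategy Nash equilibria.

(A, b1): Player I can switch to C (4 → 10). Not NE.
(A, b2): Player I can switch to C (8 → 11). Not NE.
(A, b3): Player II can switch to b1 (5 → 7). Not NE.
(A, b4): Player I can switch to B (4 → 12). Not NE.
(B, b1): Player I can switch to A (0 → 4). Not NE.
(B, b2): Player I can switch to A (2 → 8). Not NE.
(B, b3): Player I can switch to A (3 → 12). Not NE.
(B, b4): Player II can switch to b1 (0 → 9). Not NE.
(C, b1): Player I gets 10, best alternative 8; Player II gets 10, best alternative 4. No profitable deviation — NE.
(The remaining 11 profiles each have a profitable deviation by the same check.)

(C, b1)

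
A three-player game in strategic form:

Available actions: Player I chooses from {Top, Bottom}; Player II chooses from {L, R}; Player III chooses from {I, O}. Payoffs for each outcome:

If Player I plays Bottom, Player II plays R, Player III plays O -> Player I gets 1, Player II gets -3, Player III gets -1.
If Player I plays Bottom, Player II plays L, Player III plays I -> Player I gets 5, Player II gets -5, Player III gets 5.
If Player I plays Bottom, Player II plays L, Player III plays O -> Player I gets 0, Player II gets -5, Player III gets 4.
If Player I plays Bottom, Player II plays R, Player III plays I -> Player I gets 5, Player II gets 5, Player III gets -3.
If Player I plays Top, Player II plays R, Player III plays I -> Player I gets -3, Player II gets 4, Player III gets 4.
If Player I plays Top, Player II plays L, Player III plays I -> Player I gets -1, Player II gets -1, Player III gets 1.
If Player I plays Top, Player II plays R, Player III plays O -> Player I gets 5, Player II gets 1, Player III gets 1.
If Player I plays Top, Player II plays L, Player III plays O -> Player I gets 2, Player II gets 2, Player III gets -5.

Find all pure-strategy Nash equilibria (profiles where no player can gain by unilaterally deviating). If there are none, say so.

none

For each player, find the best response to each opponent profile; mutual best responses are the pure NE.
Player I against (L, I): payoffs -1, 5 → best response Bottom.
Player I against (L, O): payoffs 2, 0 → best response Top.
Player I against (R, I): payoffs -3, 5 → best response Bottom.
Player I against (R, O): payoffs 5, 1 → best response Top.
Player II against (Top, I): payoffs -1, 4 → best response R.
Player II against (Top, O): payoffs 2, 1 → best response L.
Player II against (Bottom, I): payoffs -5, 5 → best response R.
Player II against (Bottom, O): payoffs -5, -3 → best response R.
Player III against (Top, L): payoffs 1, -5 → best response I.
Player III against (Top, R): payoffs 4, 1 → best response I.
Player III against (Bottom, L): payoffs 5, 4 → best response I.
Player III against (Bottom, R): payoffs -3, -1 → best response O.
No profile is a mutual best response for all players.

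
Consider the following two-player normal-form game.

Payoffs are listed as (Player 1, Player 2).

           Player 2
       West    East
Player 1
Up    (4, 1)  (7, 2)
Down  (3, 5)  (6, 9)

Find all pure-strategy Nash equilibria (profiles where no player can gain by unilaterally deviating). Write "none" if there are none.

(Up, West): Player 2 can switch to East (1 → 2). Not NE.
(Up, East): Player 1 gets 7, best alternative 6; Player 2 gets 2, best alternative 1. No profitable deviation — NE.
(Down, West): Player 1 can switch to Up (3 → 4). Not NE.
(Down, East): Player 1 can switch to Up (6 → 7). Not NE.

The unique pure-strategy Nash equilibrium is (Up, East).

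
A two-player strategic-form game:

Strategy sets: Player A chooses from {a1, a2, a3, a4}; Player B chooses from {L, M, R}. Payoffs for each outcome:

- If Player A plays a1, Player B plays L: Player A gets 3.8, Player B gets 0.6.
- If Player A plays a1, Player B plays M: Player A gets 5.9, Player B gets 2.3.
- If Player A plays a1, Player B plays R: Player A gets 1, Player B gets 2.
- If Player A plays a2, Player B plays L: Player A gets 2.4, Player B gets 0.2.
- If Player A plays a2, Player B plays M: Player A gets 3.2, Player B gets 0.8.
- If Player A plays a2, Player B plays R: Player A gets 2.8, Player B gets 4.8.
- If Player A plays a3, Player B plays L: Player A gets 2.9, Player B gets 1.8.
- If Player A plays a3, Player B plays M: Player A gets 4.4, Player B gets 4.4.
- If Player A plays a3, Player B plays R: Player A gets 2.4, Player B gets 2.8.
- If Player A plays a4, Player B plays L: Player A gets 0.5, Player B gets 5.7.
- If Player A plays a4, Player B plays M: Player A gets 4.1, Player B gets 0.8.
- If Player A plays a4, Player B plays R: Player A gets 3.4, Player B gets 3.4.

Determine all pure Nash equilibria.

(a1, M)

Player A against L: payoffs 3.8, 2.4, 2.9, 0.5 → best response a1.
Player A against M: payoffs 5.9, 3.2, 4.4, 4.1 → best response a1.
Player A against R: payoffs 1, 2.8, 2.4, 3.4 → best response a4.
Player B against a1: payoffs 0.6, 2.3, 2 → best response M.
Player B against a2: payoffs 0.2, 0.8, 4.8 → best response R.
Player B against a3: payoffs 1.8, 4.4, 2.8 → best response M.
Player B against a4: payoffs 5.7, 0.8, 3.4 → best response L.
Mutual best responses: (a1, M).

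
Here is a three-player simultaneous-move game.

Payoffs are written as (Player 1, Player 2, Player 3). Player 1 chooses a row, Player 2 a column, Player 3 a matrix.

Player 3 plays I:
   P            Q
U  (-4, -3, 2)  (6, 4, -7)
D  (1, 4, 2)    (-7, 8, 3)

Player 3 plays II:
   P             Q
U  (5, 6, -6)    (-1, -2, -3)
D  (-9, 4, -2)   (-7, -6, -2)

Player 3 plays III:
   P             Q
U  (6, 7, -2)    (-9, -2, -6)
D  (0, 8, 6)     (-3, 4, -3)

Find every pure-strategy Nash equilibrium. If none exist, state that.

(U, P, I): Player 1 can switch to D (-4 → 1). Not NE.
(U, P, II): Player 3 can switch to I (-6 → 2). Not NE.
(U, P, III): Player 3 can switch to I (-2 → 2). Not NE.
(U, Q, I): Player 3 can switch to II (-7 → -3). Not NE.
(U, Q, II): Player 2 can switch to P (-2 → 6). Not NE.
(U, Q, III): Player 1 can switch to D (-9 → -3). Not NE.
(D, P, I): Player 2 can switch to Q (4 → 8). Not NE.
(D, P, II): Player 1 can switch to U (-9 → 5). Not NE.
(The remaining 4 profiles each have a profitable deviation by the same check.)

There is no pure-strategy Nash equilibrium.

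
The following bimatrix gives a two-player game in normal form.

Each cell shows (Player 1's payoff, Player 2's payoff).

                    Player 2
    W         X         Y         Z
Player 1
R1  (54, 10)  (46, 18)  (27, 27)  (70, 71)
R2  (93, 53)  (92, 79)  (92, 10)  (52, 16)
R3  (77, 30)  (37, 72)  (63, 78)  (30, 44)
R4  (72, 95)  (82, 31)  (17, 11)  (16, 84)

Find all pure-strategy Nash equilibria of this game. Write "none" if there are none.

(R1, Z) and (R2, X)

(R1, W): Player 1 can switch to R2 (54 → 93). Not NE.
(R1, X): Player 1 can switch to R2 (46 → 92). Not NE.
(R1, Y): Player 1 can switch to R2 (27 → 92). Not NE.
(R1, Z): Player 1 gets 70, best alternative 52; Player 2 gets 71, best alternative 27. No profitable deviation — NE.
(R2, W): Player 2 can switch to X (53 → 79). Not NE.
(R2, X): Player 1 gets 92, best alternative 82; Player 2 gets 79, best alternative 53. No profitable deviation — NE.
(R2, Y): Player 2 can switch to W (10 → 53). Not NE.
(R2, Z): Player 1 can switch to R1 (52 → 70). Not NE.
(R3, W): Player 1 can switch to R2 (77 → 93). Not NE.
(R3, X): Player 1 can switch to R1 (37 → 46). Not NE.
(R3, Y): Player 1 can switch to R2 (63 → 92). Not NE.
(R3, Z): Player 1 can switch to R1 (30 → 70). Not NE.
(The remaining 4 profiles each have a profitable deviation by the same check.)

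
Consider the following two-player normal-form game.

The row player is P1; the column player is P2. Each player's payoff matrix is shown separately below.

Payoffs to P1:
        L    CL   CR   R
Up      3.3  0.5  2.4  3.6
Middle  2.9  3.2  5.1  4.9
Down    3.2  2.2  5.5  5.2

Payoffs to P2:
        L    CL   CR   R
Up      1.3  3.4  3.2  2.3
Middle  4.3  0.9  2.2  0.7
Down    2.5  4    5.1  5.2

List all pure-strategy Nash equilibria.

For each strategy profile, look for a profitable unilateral deviation.
(Up, L): P2 can switch to CL (1.3 → 3.4). Not NE.
(Up, CL): P1 can switch to Middle (0.5 → 3.2). Not NE.
(Up, CR): P1 can switch to Middle (2.4 → 5.1). Not NE.
(Up, R): P1 can switch to Middle (3.6 → 4.9). Not NE.
(Middle, L): P1 can switch to Up (2.9 → 3.3). Not NE.
(Middle, CL): P2 can switch to L (0.9 → 4.3). Not NE.
(Middle, CR): P1 can switch to Down (5.1 → 5.5). Not NE.
(Middle, R): P1 can switch to Down (4.9 → 5.2). Not NE.
(Down, L): P1 can switch to Up (3.2 → 3.3). Not NE.
(Down, CL): P1 can switch to Middle (2.2 → 3.2). Not NE.
(Down, R): P1 gets 5.2, best alternative 4.9; P2 gets 5.2, best alternative 5.1. No profitable deviation — NE.
(The remaining 1 profile has a profitable deviation by the same check.)

The unique pure-strategy Nash equilibrium is (Down, R).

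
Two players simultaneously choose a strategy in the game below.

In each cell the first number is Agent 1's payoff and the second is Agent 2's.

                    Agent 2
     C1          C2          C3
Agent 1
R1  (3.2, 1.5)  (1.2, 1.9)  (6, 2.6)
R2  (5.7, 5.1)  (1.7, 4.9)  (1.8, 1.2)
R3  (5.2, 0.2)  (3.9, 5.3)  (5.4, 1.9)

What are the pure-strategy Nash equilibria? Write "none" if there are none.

Check each profile: it is a Nash equilibrium iff no player can strictly gain by switching unilaterally.
(R1, C1): Agent 1 can switch to R2 (3.2 → 5.7). Not NE.
(R1, C2): Agent 1 can switch to R2 (1.2 → 1.7). Not NE.
(R1, C3): Agent 1 gets 6, best alternative 5.4; Agent 2 gets 2.6, best alternative 1.9. No profitable deviation — NE.
(R2, C1): Agent 1 gets 5.7, best alternative 5.2; Agent 2 gets 5.1, best alternative 4.9. No profitable deviation — NE.
(R2, C2): Agent 1 can switch to R3 (1.7 → 3.9). Not NE.
(R2, C3): Agent 1 can switch to R1 (1.8 → 6). Not NE.
(R3, C1): Agent 1 can switch to R2 (5.2 → 5.7). Not NE.
(R3, C2): Agent 1 gets 3.9, best alternative 1.7; Agent 2 gets 5.3, best alternative 1.9. No profitable deviation — NE.
(R3, C3): Agent 1 can switch to R1 (5.4 → 6). Not NE.

The pure Nash equilibria are (R1, C3) and (R2, C1) and (R3, C2).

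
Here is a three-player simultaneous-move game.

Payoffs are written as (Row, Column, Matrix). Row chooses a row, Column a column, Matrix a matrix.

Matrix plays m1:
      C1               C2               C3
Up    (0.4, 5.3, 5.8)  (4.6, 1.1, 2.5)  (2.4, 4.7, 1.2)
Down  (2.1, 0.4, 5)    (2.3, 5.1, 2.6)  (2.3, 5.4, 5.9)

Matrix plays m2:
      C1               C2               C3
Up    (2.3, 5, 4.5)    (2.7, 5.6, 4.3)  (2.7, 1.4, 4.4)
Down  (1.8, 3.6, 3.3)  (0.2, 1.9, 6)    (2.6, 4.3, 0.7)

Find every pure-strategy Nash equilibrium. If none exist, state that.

(Up, C2, m2)

(Up, C1, m1): Row can switch to Down (0.4 → 2.1). Not NE.
(Up, C1, m2): Column can switch to C2 (5 → 5.6). Not NE.
(Up, C2, m1): Column can switch to C1 (1.1 → 5.3). Not NE.
(Up, C2, m2): Row gets 2.7, best alternative 0.2; Column gets 5.6, best alternative 5; Matrix gets 4.3, best alternative 2.5. No profitable deviation — NE.
(Up, C3, m1): Column can switch to C1 (4.7 → 5.3). Not NE.
(Up, C3, m2): Column can switch to C1 (1.4 → 5). Not NE.
(Down, C1, m1): Column can switch to C2 (0.4 → 5.1). Not NE.
(Down, C1, m2): Row can switch to Up (1.8 → 2.3). Not NE.
(Down, C2, m1): Row can switch to Up (2.3 → 4.6). Not NE.
(The remaining 3 profiles each have a profitable deviation by the same check.)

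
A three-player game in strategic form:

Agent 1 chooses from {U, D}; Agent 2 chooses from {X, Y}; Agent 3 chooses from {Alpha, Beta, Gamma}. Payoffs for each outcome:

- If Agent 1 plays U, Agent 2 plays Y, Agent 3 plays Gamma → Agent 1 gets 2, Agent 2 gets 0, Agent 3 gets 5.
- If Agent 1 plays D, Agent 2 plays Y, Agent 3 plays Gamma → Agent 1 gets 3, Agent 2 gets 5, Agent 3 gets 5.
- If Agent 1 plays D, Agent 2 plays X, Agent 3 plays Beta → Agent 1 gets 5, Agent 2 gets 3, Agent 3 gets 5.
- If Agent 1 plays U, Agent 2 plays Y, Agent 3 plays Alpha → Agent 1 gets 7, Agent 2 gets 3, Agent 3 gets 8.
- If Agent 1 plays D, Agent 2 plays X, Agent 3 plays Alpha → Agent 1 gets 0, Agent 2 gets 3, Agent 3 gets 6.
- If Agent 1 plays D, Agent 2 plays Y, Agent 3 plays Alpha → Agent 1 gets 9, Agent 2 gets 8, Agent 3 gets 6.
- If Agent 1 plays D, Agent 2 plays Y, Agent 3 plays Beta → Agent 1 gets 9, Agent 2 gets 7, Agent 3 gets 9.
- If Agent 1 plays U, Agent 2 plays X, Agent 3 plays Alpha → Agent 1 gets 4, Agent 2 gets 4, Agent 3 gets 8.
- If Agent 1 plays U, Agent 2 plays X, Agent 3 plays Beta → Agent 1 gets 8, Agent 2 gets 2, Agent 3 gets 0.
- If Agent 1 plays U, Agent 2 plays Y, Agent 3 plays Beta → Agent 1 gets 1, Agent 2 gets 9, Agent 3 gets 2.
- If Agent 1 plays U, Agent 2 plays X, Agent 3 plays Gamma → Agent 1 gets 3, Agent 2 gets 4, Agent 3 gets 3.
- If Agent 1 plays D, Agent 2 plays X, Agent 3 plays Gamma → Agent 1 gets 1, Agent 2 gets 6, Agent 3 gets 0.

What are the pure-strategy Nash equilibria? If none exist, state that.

Agent 1 against (X, Alpha): payoffs 4, 0 → best response U.
Agent 1 against (X, Beta): payoffs 8, 5 → best response U.
Agent 1 against (X, Gamma): payoffs 3, 1 → best response U.
Agent 1 against (Y, Alpha): payoffs 7, 9 → best response D.
Agent 1 against (Y, Beta): payoffs 1, 9 → best response D.
Agent 1 against (Y, Gamma): payoffs 2, 3 → best response D.
Agent 2 against (U, Alpha): payoffs 4, 3 → best response X.
Agent 2 against (U, Beta): payoffs 2, 9 → best response Y.
Agent 2 against (U, Gamma): payoffs 4, 0 → best response X.
Agent 2 against (D, Alpha): payoffs 3, 8 → best response Y.
Agent 2 against (D, Beta): payoffs 3, 7 → best response Y.
Agent 2 against (D, Gamma): payoffs 6, 5 → best response X.
Agent 3 against (U, X): payoffs 8, 0, 3 → best response Alpha.
Agent 3 against (U, Y): payoffs 8, 2, 5 → best response Alpha.
Agent 3 against (D, X): payoffs 6, 5, 0 → best response Alpha.
Agent 3 against (D, Y): payoffs 6, 9, 5 → best response Beta.
Mutual best responses: (U, X, Alpha); (D, Y, Beta).

Pure-strategy Nash equilibria: (U, X, Alpha), (D, Y, Beta)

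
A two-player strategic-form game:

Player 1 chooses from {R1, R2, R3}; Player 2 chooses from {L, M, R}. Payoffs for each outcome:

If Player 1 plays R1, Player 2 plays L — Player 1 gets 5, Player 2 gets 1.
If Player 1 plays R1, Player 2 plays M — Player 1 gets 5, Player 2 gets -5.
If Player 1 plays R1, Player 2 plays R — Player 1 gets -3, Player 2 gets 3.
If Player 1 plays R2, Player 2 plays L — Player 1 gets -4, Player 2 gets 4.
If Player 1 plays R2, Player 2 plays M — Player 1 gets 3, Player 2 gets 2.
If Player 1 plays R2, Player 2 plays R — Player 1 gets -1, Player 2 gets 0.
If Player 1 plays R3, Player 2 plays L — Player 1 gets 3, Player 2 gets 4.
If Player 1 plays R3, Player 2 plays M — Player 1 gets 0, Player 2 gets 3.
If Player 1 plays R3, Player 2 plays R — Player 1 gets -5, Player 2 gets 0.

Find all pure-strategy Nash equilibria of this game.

Player 1 against L: payoffs 5, -4, 3 → best response R1.
Player 1 against M: payoffs 5, 3, 0 → best response R1.
Player 1 against R: payoffs -3, -1, -5 → best response R2.
Player 2 against R1: payoffs 1, -5, 3 → best response R.
Player 2 against R2: payoffs 4, 2, 0 → best response L.
Player 2 against R3: payoffs 4, 3, 0 → best response L.
No profile is a mutual best response for all players.

There is no pure-strategy Nash equilibrium.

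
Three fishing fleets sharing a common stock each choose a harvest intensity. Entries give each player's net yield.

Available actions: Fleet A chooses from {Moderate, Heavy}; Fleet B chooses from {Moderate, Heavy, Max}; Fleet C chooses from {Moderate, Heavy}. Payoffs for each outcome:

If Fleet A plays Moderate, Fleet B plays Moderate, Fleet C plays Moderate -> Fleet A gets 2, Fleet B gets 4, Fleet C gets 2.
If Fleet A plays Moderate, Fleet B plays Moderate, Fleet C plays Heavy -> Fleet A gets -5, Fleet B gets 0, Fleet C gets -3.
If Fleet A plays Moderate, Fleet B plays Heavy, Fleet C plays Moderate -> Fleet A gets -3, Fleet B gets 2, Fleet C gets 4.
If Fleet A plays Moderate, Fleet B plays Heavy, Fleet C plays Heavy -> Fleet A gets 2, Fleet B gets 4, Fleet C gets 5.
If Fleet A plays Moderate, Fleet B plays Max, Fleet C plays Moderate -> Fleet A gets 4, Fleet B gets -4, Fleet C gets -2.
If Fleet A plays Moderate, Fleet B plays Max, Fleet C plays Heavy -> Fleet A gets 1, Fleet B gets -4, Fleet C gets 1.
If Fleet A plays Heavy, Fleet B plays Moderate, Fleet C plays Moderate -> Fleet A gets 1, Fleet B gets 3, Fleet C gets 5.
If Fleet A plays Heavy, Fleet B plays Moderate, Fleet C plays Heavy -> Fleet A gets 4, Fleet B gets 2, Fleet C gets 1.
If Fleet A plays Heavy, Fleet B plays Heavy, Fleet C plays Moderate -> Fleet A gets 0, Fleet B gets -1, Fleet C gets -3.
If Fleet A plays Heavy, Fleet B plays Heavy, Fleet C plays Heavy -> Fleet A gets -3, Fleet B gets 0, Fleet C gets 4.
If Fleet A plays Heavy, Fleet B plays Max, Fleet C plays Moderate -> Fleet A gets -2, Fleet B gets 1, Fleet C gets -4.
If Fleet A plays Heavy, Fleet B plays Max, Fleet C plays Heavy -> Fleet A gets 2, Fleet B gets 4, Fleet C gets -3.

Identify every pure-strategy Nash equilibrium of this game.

The pure Nash equilibria are (Moderate, Moderate, Moderate); (Moderate, Heavy, Heavy); (Heavy, Max, Heavy).

Mark each player's best response to every combination of opponents' strategies; a profile where every player is best-responding is a pure Nash equilibrium.
Fleet A against (Moderate, Moderate): payoffs 2, 1 → best response Moderate.
Fleet A against (Moderate, Heavy): payoffs -5, 4 → best response Heavy.
Fleet A against (Heavy, Moderate): payoffs -3, 0 → best response Heavy.
Fleet A against (Heavy, Heavy): payoffs 2, -3 → best response Moderate.
Fleet A against (Max, Moderate): payoffs 4, -2 → best response Moderate.
Fleet A against (Max, Heavy): payoffs 1, 2 → best response Heavy.
Fleet B against (Moderate, Moderate): payoffs 4, 2, -4 → best response Moderate.
Fleet B against (Moderate, Heavy): payoffs 0, 4, -4 → best response Heavy.
Fleet B against (Heavy, Moderate): payoffs 3, -1, 1 → best response Moderate.
Fleet B against (Heavy, Heavy): payoffs 2, 0, 4 → best response Max.
Fleet C against (Moderate, Moderate): payoffs 2, -3 → best response Moderate.
Fleet C against (Moderate, Heavy): payoffs 4, 5 → best response Heavy.
Fleet C against (Moderate, Max): payoffs -2, 1 → best response Heavy.
Fleet C against (Heavy, Moderate): payoffs 5, 1 → best response Moderate.
Fleet C against (Heavy, Heavy): payoffs -3, 4 → best response Heavy.
Fleet C against (Heavy, Max): payoffs -4, -3 → best response Heavy.
Mutual best responses: (Moderate, Moderate, Moderate); (Moderate, Heavy, Heavy); (Heavy, Max, Heavy).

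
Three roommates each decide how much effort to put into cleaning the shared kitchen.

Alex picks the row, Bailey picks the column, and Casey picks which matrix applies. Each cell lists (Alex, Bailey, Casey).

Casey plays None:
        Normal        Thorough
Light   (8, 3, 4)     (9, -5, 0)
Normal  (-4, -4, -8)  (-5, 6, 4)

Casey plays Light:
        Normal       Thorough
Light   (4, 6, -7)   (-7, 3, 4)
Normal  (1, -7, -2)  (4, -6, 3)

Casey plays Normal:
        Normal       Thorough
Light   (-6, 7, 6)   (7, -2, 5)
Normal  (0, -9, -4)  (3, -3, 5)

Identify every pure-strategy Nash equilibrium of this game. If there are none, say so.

There is no pure-strategy Nash equilibrium.

(Light, Normal, None): Casey can switch to Normal (4 → 6). Not NE.
(Light, Normal, Light): Casey can switch to None (-7 → 4). Not NE.
(Light, Normal, Normal): Alex can switch to Normal (-6 → 0). Not NE.
(Light, Thorough, None): Bailey can switch to Normal (-5 → 3). Not NE.
(Light, Thorough, Light): Alex can switch to Normal (-7 → 4). Not NE.
(Light, Thorough, Normal): Bailey can switch to Normal (-2 → 7). Not NE.
(The remaining 6 profiles each have a profitable deviation by the same check.)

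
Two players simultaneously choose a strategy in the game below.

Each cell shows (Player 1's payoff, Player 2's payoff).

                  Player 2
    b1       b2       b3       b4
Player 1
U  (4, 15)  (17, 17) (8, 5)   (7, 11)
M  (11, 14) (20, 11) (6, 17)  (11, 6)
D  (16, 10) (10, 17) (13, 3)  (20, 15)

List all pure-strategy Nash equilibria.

(U, b1): Player 1 can switch to M (4 → 11). Not NE.
(U, b2): Player 1 can switch to M (17 → 20). Not NE.
(U, b3): Player 1 can switch to D (8 → 13). Not NE.
(U, b4): Player 1 can switch to M (7 → 11). Not NE.
(M, b1): Player 1 can switch to D (11 → 16). Not NE.
(M, b2): Player 2 can switch to b1 (11 → 14). Not NE.
(The remaining 6 profiles each have a profitable deviation by the same check.)

none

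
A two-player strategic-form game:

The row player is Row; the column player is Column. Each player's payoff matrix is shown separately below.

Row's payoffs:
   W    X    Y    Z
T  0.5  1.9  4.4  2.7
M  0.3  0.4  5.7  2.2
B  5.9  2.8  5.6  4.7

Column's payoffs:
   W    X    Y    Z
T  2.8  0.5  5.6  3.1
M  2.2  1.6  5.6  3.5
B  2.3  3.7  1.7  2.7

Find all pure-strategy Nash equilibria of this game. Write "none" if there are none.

(M, Y); (B, X)

For each player, find the best response to each opponent profile; mutual best responses are the pure NE.
Row against W: payoffs 0.5, 0.3, 5.9 → best response B.
Row against X: payoffs 1.9, 0.4, 2.8 → best response B.
Row against Y: payoffs 4.4, 5.7, 5.6 → best response M.
Row against Z: payoffs 2.7, 2.2, 4.7 → best response B.
Column against T: payoffs 2.8, 0.5, 5.6, 3.1 → best response Y.
Column against M: payoffs 2.2, 1.6, 5.6, 3.5 → best response Y.
Column against B: payoffs 2.3, 3.7, 1.7, 2.7 → best response X.
Mutual best responses: (M, Y); (B, X).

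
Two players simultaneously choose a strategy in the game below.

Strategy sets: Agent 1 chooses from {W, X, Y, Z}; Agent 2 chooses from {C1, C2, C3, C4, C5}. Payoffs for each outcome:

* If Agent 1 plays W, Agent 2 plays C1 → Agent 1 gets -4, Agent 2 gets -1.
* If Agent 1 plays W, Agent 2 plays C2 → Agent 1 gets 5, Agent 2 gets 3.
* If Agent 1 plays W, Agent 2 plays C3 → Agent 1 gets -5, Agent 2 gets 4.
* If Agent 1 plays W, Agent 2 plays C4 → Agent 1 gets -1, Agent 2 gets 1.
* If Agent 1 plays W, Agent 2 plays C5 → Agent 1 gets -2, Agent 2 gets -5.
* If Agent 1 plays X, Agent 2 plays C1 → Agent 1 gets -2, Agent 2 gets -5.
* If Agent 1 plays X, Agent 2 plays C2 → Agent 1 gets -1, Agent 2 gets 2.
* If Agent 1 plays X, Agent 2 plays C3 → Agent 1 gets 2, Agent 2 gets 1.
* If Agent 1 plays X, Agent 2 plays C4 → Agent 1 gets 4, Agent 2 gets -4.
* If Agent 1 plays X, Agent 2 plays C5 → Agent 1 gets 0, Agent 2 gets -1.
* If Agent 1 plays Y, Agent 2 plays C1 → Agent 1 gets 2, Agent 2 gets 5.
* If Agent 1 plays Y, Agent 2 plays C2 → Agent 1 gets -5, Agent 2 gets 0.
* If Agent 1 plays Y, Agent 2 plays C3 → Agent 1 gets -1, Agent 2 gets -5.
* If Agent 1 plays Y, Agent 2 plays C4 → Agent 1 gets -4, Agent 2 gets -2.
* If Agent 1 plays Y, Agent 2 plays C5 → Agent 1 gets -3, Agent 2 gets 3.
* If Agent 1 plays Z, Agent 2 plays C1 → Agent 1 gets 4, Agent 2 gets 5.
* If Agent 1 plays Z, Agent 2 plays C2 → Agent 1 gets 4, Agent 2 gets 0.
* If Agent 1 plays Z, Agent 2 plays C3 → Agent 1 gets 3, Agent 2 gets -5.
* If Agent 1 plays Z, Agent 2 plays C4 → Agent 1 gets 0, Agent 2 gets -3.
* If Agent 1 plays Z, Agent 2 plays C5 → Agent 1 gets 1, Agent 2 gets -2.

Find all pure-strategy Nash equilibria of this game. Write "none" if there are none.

(Z, C1)

(W, C1): Agent 1 can switch to X (-4 → -2). Not NE.
(W, C2): Agent 2 can switch to C3 (3 → 4). Not NE.
(W, C3): Agent 1 can switch to X (-5 → 2). Not NE.
(W, C4): Agent 1 can switch to X (-1 → 4). Not NE.
(W, C5): Agent 1 can switch to X (-2 → 0). Not NE.
(X, C1): Agent 1 can switch to Y (-2 → 2). Not NE.
(Z, C1): Agent 1 gets 4, best alternative 2; Agent 2 gets 5, best alternative 0. No profitable deviation — NE.
(The remaining 13 profiles each have a profitable deviation by the same check.)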